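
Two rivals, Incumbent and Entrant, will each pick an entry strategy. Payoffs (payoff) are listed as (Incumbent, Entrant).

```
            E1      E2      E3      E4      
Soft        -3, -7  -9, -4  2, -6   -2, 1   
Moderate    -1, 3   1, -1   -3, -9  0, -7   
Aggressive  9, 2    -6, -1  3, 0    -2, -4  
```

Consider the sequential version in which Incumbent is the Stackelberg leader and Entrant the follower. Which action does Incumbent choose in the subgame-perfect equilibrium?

Aggressive

Entrant best-responds to each possible Incumbent move:
- Soft: Entrant compares -7, -4, -6, 1 and picks E4; Incumbent would get -2.
- Moderate: Entrant compares 3, -1, -9, -7 and picks E1; Incumbent would get -1.
- Aggressive: Entrant compares 2, -1, 0, -4 and picks E1; Incumbent would get 9.
Incumbent's induced payoffs are -2, -1, 9, so Incumbent commits to Aggressive. Subgame-perfect outcome: (Aggressive, E1) with payoffs (9, 2).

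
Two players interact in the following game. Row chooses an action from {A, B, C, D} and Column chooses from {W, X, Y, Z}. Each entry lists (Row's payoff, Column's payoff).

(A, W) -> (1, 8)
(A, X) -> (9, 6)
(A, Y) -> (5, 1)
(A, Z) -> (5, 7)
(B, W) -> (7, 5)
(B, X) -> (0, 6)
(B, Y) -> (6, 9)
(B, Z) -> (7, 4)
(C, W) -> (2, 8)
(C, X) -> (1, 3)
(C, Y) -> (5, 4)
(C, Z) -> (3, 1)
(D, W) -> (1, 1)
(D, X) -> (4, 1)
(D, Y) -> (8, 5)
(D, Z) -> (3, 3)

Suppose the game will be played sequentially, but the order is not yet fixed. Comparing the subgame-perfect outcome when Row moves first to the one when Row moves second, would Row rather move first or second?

second

If Row leads: Column's best replies are A→W, B→Y, C→W, D→Y; Row's induced payoffs 1, 6, 2, 8; outcome (D, Y), payoffs (8, 5).
If Column leads: Row's best replies are W→B, X→A, Y→D, Z→B; Column's induced payoffs 5, 6, 5, 4; outcome (A, X), payoffs (9, 6).
Row gets 8 moving first and 9 moving second, so Row prefers to move second.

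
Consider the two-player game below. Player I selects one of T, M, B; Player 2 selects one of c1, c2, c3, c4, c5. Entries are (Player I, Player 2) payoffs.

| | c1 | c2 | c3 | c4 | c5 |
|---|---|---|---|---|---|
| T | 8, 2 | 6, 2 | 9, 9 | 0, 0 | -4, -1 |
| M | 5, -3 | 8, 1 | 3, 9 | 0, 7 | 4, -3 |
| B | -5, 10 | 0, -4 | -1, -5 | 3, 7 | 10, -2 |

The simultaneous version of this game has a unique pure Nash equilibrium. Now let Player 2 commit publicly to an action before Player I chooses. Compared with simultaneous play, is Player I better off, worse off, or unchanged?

Backward induction with Player 2 moving first.
- c1: BR = T, leader payoff 2.
- c2: BR = M, leader payoff 1.
- c3: BR = T, leader payoff 9.
- c4: BR = B, leader payoff 7.
- c5: BR = B, leader payoff -2.
Maximizing over 2, 1, 9, 7, -2, Player 2 chooses c3. Subgame-perfect outcome: (T, c3) with payoffs (9, 9).
Under simultaneous play:
Player I's best replies: c1→T; c2→M; c3→T; c4→B; c5→B.
Player 2's best replies: T→c3; M→c3; B→c1.
The unique mutual best reply is (T, c3), giving (9, 9).
Player I earns 9 sequentially versus 9 at the Nash outcome: unchanged.

unchanged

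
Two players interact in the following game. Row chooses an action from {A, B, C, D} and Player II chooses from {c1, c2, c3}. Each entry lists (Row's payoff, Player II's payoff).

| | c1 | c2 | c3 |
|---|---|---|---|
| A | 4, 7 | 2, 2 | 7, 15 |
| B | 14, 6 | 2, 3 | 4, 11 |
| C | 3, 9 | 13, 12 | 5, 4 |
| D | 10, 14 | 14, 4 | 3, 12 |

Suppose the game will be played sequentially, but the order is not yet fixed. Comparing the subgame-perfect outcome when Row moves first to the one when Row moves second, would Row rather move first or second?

If Row leads: Player II's best replies are A→c3, B→c3, C→c2, D→c1; Row's induced payoffs 7, 4, 13, 10; outcome (C, c2), payoffs (13, 12).
If Player II leads: Row's best replies are c1→B, c2→D, c3→A; Player II's induced payoffs 6, 4, 15; outcome (A, c3), payoffs (7, 15).
Row gets 13 moving first and 7 moving second, so Row prefers to move first.

first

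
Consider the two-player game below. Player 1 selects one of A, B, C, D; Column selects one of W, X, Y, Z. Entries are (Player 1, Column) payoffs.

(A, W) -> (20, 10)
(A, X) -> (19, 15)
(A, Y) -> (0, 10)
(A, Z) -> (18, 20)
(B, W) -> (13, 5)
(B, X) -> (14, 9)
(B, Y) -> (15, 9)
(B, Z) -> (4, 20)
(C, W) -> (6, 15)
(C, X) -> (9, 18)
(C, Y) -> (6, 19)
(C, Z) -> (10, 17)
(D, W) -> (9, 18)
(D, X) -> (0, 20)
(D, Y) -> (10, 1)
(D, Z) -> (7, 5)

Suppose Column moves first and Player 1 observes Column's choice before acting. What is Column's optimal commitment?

Z

Player 1 best-responds to each possible Column move:
- W → Player 1 plays A (best of 20, 13, 6, 9); Column gets 10.
- X → Player 1 plays A (best of 19, 14, 9, 0); Column gets 15.
- Y → Player 1 plays B (best of 0, 15, 6, 10); Column gets 9.
- Z → Player 1 plays A (best of 18, 4, 10, 7); Column gets 20.
Among 10, 15, 9, 20, the best is 20 at Z. Subgame-perfect outcome: (A, Z) with payoffs (18, 20).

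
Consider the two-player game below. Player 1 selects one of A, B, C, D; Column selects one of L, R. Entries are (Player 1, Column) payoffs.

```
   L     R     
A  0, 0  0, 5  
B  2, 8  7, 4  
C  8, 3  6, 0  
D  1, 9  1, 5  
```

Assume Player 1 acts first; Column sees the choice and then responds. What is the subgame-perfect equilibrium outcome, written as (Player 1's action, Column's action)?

(C, L)

Solve by backward induction (Player 1 leads).
- A → Column plays R (best of 0, 5); Player 1 gets 0.
- B → Column plays L (best of 8, 4); Player 1 gets 2.
- C → Column plays L (best of 3, 0); Player 1 gets 8.
- D → Column plays L (best of 9, 5); Player 1 gets 1.
Among 0, 2, 8, 1, the best is 8 at C. Subgame-perfect outcome: (C, L) with payoffs (8, 3).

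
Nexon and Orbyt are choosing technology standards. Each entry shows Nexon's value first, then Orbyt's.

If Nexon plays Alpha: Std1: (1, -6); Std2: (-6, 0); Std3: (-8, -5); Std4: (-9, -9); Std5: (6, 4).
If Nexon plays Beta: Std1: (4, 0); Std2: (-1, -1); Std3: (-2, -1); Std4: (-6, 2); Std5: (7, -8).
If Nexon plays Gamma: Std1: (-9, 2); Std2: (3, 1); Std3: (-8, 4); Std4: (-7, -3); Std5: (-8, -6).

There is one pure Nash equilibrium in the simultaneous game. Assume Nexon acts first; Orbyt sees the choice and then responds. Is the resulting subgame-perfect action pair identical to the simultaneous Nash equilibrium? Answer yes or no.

Work backward from Orbyt's decision.
- Alpha: BR = Std5, leader payoff 6.
- Beta: BR = Std4, leader payoff -6.
- Gamma: BR = Std3, leader payoff -8.
Maximizing over 6, -6, -8, Nexon chooses Alpha. Subgame-perfect outcome: (Alpha, Std5) with payoffs (6, 4).
For the simultaneous game, intersect best replies.
Nexon's best replies: Std1→Beta; Std2→Gamma; Std3→Beta; Std4→Beta; Std5→Beta.
Orbyt's best replies: Alpha→Std5; Beta→Std4; Gamma→Std3.
Only (Beta, Std4) has each player best-responding; Nash payoffs (-6, 2).
Sequential outcome (Alpha, Std5) differs from the Nash profile (Beta, Std4).

no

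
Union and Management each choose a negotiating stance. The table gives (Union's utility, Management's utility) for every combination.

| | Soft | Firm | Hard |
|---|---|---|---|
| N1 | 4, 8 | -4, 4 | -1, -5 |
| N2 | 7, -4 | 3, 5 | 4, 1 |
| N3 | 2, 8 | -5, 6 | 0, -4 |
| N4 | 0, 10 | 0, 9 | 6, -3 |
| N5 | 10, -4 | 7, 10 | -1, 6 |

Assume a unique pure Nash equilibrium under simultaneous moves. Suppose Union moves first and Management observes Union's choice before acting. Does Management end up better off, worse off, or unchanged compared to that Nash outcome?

Solve by backward induction (Union leads).
- N1 → Management plays Soft (best of 8, 4, -5); Union gets 4.
- N2 → Management plays Firm (best of -4, 5, 1); Union gets 3.
- N3 → Management plays Soft (best of 8, 6, -4); Union gets 2.
- N4 → Management plays Soft (best of 10, 9, -3); Union gets 0.
- N5 → Management plays Firm (best of -4, 10, 6); Union gets 7.
Among 4, 3, 2, 0, 7, the best is 7 at N5. Subgame-perfect outcome: (N5, Firm) with payoffs (7, 10).
Now find the simultaneous Nash equilibrium.
Union's best replies: Soft→N5; Firm→N5; Hard→N4.
Management's best replies: N1→Soft; N2→Firm; N3→Soft; N4→Soft; N5→Firm.
Only (N5, Firm) has each player best-responding; Nash payoffs (7, 10).
Management earns 10 sequentially versus 10 at the Nash outcome: unchanged.

unchanged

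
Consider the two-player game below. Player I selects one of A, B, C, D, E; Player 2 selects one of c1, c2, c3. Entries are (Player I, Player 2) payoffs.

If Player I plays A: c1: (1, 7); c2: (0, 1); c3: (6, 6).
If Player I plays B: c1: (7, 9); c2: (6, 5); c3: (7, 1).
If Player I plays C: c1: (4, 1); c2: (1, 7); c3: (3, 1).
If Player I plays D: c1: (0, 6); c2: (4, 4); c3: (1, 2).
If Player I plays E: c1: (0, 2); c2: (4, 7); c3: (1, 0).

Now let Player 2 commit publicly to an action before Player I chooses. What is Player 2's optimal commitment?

c1

Work backward from Player I's decision.
- c1: Player I compares 1, 7, 4, 0, 0 and picks B; Player 2 would get 9.
- c2: Player I compares 0, 6, 1, 4, 4 and picks B; Player 2 would get 5.
- c3: Player I compares 6, 7, 3, 1, 1 and picks B; Player 2 would get 1.
Among 9, 5, 1, the best is 9 at c1. Subgame-perfect outcome: (B, c1) with payoffs (7, 9).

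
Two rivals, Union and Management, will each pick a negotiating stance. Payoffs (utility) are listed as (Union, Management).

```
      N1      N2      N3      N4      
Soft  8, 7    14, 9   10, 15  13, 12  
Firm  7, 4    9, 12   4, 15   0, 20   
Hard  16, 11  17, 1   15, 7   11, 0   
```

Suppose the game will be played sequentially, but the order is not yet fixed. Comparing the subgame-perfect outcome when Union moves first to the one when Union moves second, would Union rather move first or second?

first

If Union leads: Management's best replies are Soft→N3, Firm→N4, Hard→N1; Union's induced payoffs 10, 0, 16; outcome (Hard, N1), payoffs (16, 11).
If Management leads: Union's best replies are N1→Hard, N2→Hard, N3→Hard, N4→Soft; Management's induced payoffs 11, 1, 7, 12; outcome (Soft, N4), payoffs (13, 12).
Union gets 16 moving first and 13 moving second, so Union prefers to move first.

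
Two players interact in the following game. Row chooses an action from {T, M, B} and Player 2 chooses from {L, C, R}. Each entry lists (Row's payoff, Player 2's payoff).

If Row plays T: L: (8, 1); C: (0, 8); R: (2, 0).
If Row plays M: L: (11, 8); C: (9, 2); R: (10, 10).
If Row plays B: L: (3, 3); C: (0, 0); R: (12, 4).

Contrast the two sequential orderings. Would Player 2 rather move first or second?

first

If Row leads: Player 2's best replies are T→C, M→R, B→R; Row's induced payoffs 0, 10, 12; outcome (B, R), payoffs (12, 4).
If Player 2 leads: Row's best replies are L→M, C→M, R→B; Player 2's induced payoffs 8, 2, 4; outcome (M, L), payoffs (11, 8).
Player 2 gets 8 moving first and 4 moving second, so Player 2 prefers to move first.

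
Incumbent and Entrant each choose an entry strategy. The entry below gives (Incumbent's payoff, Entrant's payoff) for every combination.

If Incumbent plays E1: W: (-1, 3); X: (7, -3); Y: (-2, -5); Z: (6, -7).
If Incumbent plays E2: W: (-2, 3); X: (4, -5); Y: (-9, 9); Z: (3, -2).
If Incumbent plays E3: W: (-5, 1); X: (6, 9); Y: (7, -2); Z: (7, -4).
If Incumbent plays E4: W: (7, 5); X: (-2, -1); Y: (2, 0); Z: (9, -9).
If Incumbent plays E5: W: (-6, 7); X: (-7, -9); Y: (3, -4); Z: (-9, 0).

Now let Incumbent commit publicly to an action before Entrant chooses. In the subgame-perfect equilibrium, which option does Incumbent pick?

Entrant best-responds to each possible Incumbent move:
- E1 → Entrant plays W (best of 3, -3, -5, -7); Incumbent gets -1.
- E2 → Entrant plays Y (best of 3, -5, 9, -2); Incumbent gets -9.
- E3 → Entrant plays X (best of 1, 9, -2, -4); Incumbent gets 6.
- E4 → Entrant plays W (best of 5, -1, 0, -9); Incumbent gets 7.
- E5 → Entrant plays W (best of 7, -9, -4, 0); Incumbent gets -6.
Among -1, -9, 6, 7, -6, the best is 7 at E4. Subgame-perfect outcome: (E4, W) with payoffs (7, 5).

E4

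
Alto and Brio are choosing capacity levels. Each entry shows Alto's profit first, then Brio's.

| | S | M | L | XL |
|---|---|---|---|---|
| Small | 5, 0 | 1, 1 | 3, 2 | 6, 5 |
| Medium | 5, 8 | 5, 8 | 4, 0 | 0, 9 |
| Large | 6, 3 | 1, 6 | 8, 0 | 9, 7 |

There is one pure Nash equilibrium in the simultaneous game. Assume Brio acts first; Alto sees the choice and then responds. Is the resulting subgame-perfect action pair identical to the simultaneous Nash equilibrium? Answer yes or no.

no

Alto best-responds to each possible Brio move:
- S → Alto plays Large (best of 5, 5, 6); Brio gets 3.
- M → Alto plays Medium (best of 1, 5, 1); Brio gets 8.
- L → Alto plays Large (best of 3, 4, 8); Brio gets 0.
- XL → Alto plays Large (best of 6, 0, 9); Brio gets 7.
Maximizing over 3, 8, 0, 7, Brio chooses M. Subgame-perfect outcome: (Medium, M) with payoffs (5, 8).
Under simultaneous play:
Alto's best replies: S→Large; M→Medium; L→Large; XL→Large.
Brio's best replies: Small→XL; Medium→XL; Large→XL.
Only (Large, XL) has each player best-responding; Nash payoffs (9, 7).
Sequential outcome (Medium, M) differs from the Nash profile (Large, XL).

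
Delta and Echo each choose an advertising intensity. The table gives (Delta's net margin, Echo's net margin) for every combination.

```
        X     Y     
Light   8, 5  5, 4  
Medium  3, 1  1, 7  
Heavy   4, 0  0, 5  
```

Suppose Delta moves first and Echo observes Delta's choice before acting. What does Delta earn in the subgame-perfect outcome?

Backward induction with Delta moving first.
- Light: BR = X, leader payoff 8.
- Medium: BR = Y, leader payoff 1.
- Heavy: BR = Y, leader payoff 0.
Among 8, 1, 0, the best is 8 at Light. Subgame-perfect outcome: (Light, X) with payoffs (8, 5).

8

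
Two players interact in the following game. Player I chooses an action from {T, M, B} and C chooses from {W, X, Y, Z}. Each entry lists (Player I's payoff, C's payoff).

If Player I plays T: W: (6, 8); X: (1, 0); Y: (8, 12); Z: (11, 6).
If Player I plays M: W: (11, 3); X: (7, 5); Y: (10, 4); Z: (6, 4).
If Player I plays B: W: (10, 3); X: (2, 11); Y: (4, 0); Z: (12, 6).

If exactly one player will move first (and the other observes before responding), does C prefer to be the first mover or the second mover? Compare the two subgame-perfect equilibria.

If Player I leads: C's best replies are T→Y, M→X, B→X; Player I's induced payoffs 8, 7, 2; outcome (T, Y), payoffs (8, 12).
If C leads: Player I's best replies are W→M, X→M, Y→M, Z→B; C's induced payoffs 3, 5, 4, 6; outcome (B, Z), payoffs (12, 6).
C gets 6 moving first and 12 moving second, so C prefers to move second.

second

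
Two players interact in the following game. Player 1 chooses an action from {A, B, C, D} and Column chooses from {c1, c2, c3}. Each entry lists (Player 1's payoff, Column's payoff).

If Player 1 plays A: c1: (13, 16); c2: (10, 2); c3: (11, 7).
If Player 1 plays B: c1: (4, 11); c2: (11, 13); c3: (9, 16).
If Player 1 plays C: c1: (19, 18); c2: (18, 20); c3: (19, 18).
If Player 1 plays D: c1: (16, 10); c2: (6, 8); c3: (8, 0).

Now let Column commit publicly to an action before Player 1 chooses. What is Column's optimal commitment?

Solve by backward induction (Column leads).
- c1 → Player 1 plays C (best of 13, 4, 19, 16); Column gets 18.
- c2 → Player 1 plays C (best of 10, 11, 18, 6); Column gets 20.
- c3 → Player 1 plays C (best of 11, 9, 19, 8); Column gets 18.
Among 18, 20, 18, the best is 20 at c2. Subgame-perfect outcome: (C, c2) with payoffs (18, 20).

c2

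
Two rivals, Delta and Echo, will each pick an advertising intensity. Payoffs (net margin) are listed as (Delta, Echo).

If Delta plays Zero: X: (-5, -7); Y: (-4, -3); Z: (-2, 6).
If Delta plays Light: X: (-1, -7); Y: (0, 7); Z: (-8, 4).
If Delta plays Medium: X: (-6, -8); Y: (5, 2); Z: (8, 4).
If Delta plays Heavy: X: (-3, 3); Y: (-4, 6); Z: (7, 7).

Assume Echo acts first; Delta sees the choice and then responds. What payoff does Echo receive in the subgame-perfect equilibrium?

4

Backward induction with Echo moving first.
- X: Delta compares -5, -1, -6, -3 and picks Light; Echo would get -7.
- Y: Delta compares -4, 0, 5, -4 and picks Medium; Echo would get 2.
- Z: Delta compares -2, -8, 8, 7 and picks Medium; Echo would get 4.
Maximizing over -7, 2, 4, Echo chooses Z. Subgame-perfect outcome: (Medium, Z) with payoffs (8, 4).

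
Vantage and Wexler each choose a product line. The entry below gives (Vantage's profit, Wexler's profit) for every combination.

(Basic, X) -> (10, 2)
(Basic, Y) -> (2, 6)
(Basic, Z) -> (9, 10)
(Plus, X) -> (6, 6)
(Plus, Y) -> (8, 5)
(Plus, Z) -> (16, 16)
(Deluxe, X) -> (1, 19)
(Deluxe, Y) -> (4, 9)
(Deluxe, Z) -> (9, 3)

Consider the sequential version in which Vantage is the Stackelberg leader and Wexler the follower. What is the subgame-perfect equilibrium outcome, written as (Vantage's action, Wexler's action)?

Solve by backward induction (Vantage leads).
- Basic: Wexler compares 2, 6, 10 and picks Z; Vantage would get 9.
- Plus: Wexler compares 6, 5, 16 and picks Z; Vantage would get 16.
- Deluxe: Wexler compares 19, 9, 3 and picks X; Vantage would get 1.
Among 9, 16, 1, the best is 16 at Plus. Subgame-perfect outcome: (Plus, Z) with payoffs (16, 16).

(Plus, Z)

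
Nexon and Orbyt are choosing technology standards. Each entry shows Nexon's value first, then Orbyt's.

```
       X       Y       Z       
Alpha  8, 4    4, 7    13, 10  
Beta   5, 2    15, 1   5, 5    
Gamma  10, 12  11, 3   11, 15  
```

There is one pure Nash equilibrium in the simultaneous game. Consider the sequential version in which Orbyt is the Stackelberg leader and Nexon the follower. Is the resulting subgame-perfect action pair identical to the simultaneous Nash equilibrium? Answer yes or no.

no

Work backward from Nexon's decision.
- X: Nexon compares 8, 5, 10 and picks Gamma; Orbyt would get 12.
- Y: Nexon compares 4, 15, 11 and picks Beta; Orbyt would get 1.
- Z: Nexon compares 13, 5, 11 and picks Alpha; Orbyt would get 10.
Among 12, 1, 10, the best is 12 at X. Subgame-perfect outcome: (Gamma, X) with payoffs (10, 12).
For the simultaneous game, intersect best replies.
Nexon's best replies: X→Gamma; Y→Beta; Z→Alpha.
Orbyt's best replies: Alpha→Z; Beta→Z; Gamma→Z.
Only (Alpha, Z) has each player best-responding; Nash payoffs (13, 10).
Sequential outcome (Gamma, X) differs from the Nash profile (Alpha, Z).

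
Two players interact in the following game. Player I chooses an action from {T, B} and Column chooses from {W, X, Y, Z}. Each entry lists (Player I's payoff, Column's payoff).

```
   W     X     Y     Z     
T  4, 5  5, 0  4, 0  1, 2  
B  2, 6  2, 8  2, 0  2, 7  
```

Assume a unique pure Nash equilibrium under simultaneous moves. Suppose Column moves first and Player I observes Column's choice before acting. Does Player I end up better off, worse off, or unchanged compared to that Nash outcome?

worse off

Work backward from Player I's decision.
- W → Player I plays T (best of 4, 2); Column gets 5.
- X → Player I plays T (best of 5, 2); Column gets 0.
- Y → Player I plays T (best of 4, 2); Column gets 0.
- Z → Player I plays B (best of 1, 2); Column gets 7.
Maximizing over 5, 0, 0, 7, Column chooses Z. Subgame-perfect outcome: (B, Z) with payoffs (2, 7).
For the simultaneous game, intersect best replies.
Player I's best replies: W→T; X→T; Y→T; Z→B.
Column's best replies: T→W; B→X.
Only (T, W) has each player best-responding; Nash payoffs (4, 5).
Player I earns 2 sequentially versus 4 at the Nash outcome: worse off.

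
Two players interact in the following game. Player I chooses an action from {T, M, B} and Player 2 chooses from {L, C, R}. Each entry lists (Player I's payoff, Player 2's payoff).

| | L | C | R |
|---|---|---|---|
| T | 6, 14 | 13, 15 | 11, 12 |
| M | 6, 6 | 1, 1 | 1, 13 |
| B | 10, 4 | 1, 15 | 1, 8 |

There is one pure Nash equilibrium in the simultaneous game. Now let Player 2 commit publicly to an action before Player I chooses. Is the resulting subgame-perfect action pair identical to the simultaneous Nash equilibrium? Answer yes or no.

yes

Backward induction with Player 2 moving first.
- L → Player I plays B (best of 6, 6, 10); Player 2 gets 4.
- C → Player I plays T (best of 13, 1, 1); Player 2 gets 15.
- R → Player I plays T (best of 11, 1, 1); Player 2 gets 12.
Player 2's induced payoffs are 4, 15, 12, so Player 2 commits to C. Subgame-perfect outcome: (T, C) with payoffs (13, 15).
Now find the simultaneous Nash equilibrium.
Player I's best replies: L→B; C→T; R→T.
Player 2's best replies: T→C; M→R; B→C.
The unique mutual best reply is (T, C), giving (13, 15).
Sequential outcome (T, C) coincides with the Nash profile (T, C).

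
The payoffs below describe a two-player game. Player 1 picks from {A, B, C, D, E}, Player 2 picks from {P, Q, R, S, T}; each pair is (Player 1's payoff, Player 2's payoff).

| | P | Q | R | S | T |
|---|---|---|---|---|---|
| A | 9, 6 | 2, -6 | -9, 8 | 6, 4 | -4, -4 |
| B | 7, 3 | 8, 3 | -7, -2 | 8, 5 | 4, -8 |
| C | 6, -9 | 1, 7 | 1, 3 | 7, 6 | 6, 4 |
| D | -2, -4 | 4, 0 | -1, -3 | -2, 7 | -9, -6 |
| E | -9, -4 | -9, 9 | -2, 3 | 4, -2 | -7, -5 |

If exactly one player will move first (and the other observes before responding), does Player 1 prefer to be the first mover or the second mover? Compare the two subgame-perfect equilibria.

second

If Player 1 leads: Player 2's best replies are A→R, B→S, C→Q, D→S, E→Q; Player 1's induced payoffs -9, 8, 1, -2, -9; outcome (B, S), payoffs (8, 5).
If Player 2 leads: Player 1's best replies are P→A, Q→B, R→C, S→B, T→C; Player 2's induced payoffs 6, 3, 3, 5, 4; outcome (A, P), payoffs (9, 6).
Player 1 gets 8 moving first and 9 moving second, so Player 1 prefers to move second.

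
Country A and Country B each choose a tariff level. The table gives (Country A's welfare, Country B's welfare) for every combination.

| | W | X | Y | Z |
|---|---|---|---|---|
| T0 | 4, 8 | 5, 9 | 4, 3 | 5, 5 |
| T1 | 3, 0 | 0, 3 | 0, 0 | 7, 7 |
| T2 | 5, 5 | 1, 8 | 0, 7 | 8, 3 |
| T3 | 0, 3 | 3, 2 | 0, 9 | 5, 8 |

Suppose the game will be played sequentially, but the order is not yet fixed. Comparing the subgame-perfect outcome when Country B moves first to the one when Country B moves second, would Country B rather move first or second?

If Country A leads: Country B's best replies are T0→X, T1→Z, T2→X, T3→Y; Country A's induced payoffs 5, 7, 1, 0; outcome (T1, Z), payoffs (7, 7).
If Country B leads: Country A's best replies are W→T2, X→T0, Y→T0, Z→T2; Country B's induced payoffs 5, 9, 3, 3; outcome (T0, X), payoffs (5, 9).
Country B gets 9 moving first and 7 moving second, so Country B prefers to move first.

first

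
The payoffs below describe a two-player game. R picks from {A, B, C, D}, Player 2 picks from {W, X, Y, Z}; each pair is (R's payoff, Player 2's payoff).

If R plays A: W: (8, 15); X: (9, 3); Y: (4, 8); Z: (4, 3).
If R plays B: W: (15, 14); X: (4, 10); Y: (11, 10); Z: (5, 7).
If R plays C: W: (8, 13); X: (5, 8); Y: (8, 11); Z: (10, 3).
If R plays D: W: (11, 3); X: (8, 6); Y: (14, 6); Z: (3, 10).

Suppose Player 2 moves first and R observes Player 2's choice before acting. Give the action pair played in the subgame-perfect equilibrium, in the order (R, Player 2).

(B, W)

R best-responds to each possible Player 2 move:
- W: R compares 8, 15, 8, 11 and picks B; Player 2 would get 14.
- X: R compares 9, 4, 5, 8 and picks A; Player 2 would get 3.
- Y: R compares 4, 11, 8, 14 and picks D; Player 2 would get 6.
- Z: R compares 4, 5, 10, 3 and picks C; Player 2 would get 3.
Maximizing over 14, 3, 6, 3, Player 2 chooses W. Subgame-perfect outcome: (B, W) with payoffs (15, 14).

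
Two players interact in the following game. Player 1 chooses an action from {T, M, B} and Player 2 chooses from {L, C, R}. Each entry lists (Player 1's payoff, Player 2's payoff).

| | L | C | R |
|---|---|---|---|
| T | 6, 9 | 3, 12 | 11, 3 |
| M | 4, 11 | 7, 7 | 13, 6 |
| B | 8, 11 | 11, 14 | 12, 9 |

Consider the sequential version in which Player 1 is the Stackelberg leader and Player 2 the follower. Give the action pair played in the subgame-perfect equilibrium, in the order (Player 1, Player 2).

(B, C)

Solve by backward induction (Player 1 leads).
- T: Player 2 compares 9, 12, 3 and picks C; Player 1 would get 3.
- M: Player 2 compares 11, 7, 6 and picks L; Player 1 would get 4.
- B: Player 2 compares 11, 14, 9 and picks C; Player 1 would get 11.
Player 1's induced payoffs are 3, 4, 11, so Player 1 commits to B. Subgame-perfect outcome: (B, C) with payoffs (11, 14).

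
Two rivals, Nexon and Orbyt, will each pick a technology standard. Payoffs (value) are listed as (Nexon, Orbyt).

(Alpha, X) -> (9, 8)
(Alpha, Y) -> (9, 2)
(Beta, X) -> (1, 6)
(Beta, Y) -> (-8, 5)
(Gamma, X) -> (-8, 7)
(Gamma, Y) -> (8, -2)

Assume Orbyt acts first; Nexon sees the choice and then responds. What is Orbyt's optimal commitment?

X

Nexon best-responds to each possible Orbyt move:
- X: Nexon compares 9, 1, -8 and picks Alpha; Orbyt would get 8.
- Y: Nexon compares 9, -8, 8 and picks Alpha; Orbyt would get 2.
Maximizing over 8, 2, Orbyt chooses X. Subgame-perfect outcome: (Alpha, X) with payoffs (9, 8).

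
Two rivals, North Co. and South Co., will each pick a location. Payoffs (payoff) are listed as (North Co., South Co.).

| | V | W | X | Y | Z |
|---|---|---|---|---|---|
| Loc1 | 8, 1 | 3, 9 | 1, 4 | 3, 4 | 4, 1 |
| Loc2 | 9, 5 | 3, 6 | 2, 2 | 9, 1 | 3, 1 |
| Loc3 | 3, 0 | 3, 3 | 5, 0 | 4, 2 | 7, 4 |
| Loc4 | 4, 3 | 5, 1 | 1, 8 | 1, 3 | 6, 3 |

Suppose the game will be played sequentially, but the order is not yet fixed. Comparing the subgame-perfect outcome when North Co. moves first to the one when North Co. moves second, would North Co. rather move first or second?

If North Co. leads: South Co.'s best replies are Loc1→W, Loc2→W, Loc3→Z, Loc4→X; North Co.'s induced payoffs 3, 3, 7, 1; outcome (Loc3, Z), payoffs (7, 4).
If South Co. leads: North Co.'s best replies are V→Loc2, W→Loc4, X→Loc3, Y→Loc2, Z→Loc3; South Co.'s induced payoffs 5, 1, 0, 1, 4; outcome (Loc2, V), payoffs (9, 5).
North Co. gets 7 moving first and 9 moving second, so North Co. prefers to move second.

second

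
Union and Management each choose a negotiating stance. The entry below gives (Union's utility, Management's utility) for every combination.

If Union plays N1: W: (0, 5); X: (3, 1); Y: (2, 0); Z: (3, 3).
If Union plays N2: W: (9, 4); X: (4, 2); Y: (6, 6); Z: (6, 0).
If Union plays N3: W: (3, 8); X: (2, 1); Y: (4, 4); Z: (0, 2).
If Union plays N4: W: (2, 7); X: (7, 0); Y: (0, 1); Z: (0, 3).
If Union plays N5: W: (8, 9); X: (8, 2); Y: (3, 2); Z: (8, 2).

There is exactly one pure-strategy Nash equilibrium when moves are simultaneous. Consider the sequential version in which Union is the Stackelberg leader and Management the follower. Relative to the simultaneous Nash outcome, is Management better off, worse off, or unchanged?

Solve by backward induction (Union leads).
- N1 → Management plays W (best of 5, 1, 0, 3); Union gets 0.
- N2 → Management plays Y (best of 4, 2, 6, 0); Union gets 6.
- N3 → Management plays W (best of 8, 1, 4, 2); Union gets 3.
- N4 → Management plays W (best of 7, 0, 1, 3); Union gets 2.
- N5 → Management plays W (best of 9, 2, 2, 2); Union gets 8.
Union's induced payoffs are 0, 6, 3, 2, 8, so Union commits to N5. Subgame-perfect outcome: (N5, W) with payoffs (8, 9).
Under simultaneous play:
Union's best replies: W→N2; X→N5; Y→N2; Z→N5.
Management's best replies: N1→W; N2→Y; N3→W; N4→W; N5→W.
The unique mutual best reply is (N2, Y), giving (6, 6).
Management earns 9 sequentially versus 6 at the Nash outcome: better off.

better off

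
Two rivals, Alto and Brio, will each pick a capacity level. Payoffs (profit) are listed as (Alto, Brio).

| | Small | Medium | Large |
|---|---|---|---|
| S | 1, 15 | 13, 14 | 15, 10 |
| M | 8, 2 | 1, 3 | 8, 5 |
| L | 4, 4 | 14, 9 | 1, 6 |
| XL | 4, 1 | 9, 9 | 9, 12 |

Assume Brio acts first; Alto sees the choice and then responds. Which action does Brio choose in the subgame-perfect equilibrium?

Alto best-responds to each possible Brio move:
- Small: Alto compares 1, 8, 4, 4 and picks M; Brio would get 2.
- Medium: Alto compares 13, 1, 14, 9 and picks L; Brio would get 9.
- Large: Alto compares 15, 8, 1, 9 and picks S; Brio would get 10.
Brio's induced payoffs are 2, 9, 10, so Brio commits to Large. Subgame-perfect outcome: (S, Large) with payoffs (15, 10).

Large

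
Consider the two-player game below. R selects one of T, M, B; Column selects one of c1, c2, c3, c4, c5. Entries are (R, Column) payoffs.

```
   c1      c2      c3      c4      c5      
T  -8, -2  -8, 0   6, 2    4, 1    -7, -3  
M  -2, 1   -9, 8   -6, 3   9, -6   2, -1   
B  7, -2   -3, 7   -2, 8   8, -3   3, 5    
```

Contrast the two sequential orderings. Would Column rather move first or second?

If R leads: Column's best replies are T→c3, M→c2, B→c3; R's induced payoffs 6, -9, -2; outcome (T, c3), payoffs (6, 2).
If Column leads: R's best replies are c1→B, c2→B, c3→T, c4→M, c5→B; Column's induced payoffs -2, 7, 2, -6, 5; outcome (B, c2), payoffs (-3, 7).
Column gets 7 moving first and 2 moving second, so Column prefers to move first.

first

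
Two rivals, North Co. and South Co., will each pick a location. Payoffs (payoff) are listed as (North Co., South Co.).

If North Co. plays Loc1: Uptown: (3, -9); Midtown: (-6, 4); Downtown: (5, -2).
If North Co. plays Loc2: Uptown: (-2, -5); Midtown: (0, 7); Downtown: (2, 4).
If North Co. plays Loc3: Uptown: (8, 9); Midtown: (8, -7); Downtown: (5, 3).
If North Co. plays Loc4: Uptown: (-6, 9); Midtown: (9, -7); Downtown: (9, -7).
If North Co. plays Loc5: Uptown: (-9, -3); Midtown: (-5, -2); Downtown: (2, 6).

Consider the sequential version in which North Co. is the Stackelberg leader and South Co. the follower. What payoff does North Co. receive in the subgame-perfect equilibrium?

8

South Co. best-responds to each possible North Co. move:
- Loc1: South Co. compares -9, 4, -2 and picks Midtown; North Co. would get -6.
- Loc2: South Co. compares -5, 7, 4 and picks Midtown; North Co. would get 0.
- Loc3: South Co. compares 9, -7, 3 and picks Uptown; North Co. would get 8.
- Loc4: South Co. compares 9, -7, -7 and picks Uptown; North Co. would get -6.
- Loc5: South Co. compares -3, -2, 6 and picks Downtown; North Co. would get 2.
Among -6, 0, 8, -6, 2, the best is 8 at Loc3. Subgame-perfect outcome: (Loc3, Uptown) with payoffs (8, 9).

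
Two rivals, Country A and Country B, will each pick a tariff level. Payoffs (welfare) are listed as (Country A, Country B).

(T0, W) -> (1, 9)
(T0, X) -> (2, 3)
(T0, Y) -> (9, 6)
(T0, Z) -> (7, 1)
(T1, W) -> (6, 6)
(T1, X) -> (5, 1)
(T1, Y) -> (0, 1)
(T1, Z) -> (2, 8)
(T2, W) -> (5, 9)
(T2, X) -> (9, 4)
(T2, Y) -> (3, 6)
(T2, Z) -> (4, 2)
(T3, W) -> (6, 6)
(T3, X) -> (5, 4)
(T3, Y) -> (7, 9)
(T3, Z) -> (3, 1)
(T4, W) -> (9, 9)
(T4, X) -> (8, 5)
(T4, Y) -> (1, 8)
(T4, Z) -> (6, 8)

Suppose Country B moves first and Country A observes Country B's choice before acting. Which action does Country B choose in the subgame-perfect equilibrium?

W

Country A best-responds to each possible Country B move:
- W: BR = T4, leader payoff 9.
- X: BR = T2, leader payoff 4.
- Y: BR = T0, leader payoff 6.
- Z: BR = T0, leader payoff 1.
Among 9, 4, 6, 1, the best is 9 at W. Subgame-perfect outcome: (T4, W) with payoffs (9, 9).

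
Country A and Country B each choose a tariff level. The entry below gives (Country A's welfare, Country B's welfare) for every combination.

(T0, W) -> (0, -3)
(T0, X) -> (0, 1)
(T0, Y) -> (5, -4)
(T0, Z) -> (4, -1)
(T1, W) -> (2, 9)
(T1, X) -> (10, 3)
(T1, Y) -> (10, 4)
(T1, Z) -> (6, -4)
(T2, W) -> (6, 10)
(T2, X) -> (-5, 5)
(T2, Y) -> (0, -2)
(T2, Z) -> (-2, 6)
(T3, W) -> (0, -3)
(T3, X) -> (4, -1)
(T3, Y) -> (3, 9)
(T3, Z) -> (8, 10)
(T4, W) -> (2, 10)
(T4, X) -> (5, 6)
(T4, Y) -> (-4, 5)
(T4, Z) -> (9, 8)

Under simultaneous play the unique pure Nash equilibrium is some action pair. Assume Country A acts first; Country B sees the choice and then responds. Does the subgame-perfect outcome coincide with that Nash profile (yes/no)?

Country B best-responds to each possible Country A move:
- T0: BR = X, leader payoff 0.
- T1: BR = W, leader payoff 2.
- T2: BR = W, leader payoff 6.
- T3: BR = Z, leader payoff 8.
- T4: BR = W, leader payoff 2.
Among 0, 2, 6, 8, 2, the best is 8 at T3. Subgame-perfect outcome: (T3, Z) with payoffs (8, 10).
Under simultaneous play:
Country A's best replies: W→T2; X→T1; Y→T1; Z→T4.
Country B's best replies: T0→X; T1→W; T2→W; T3→Z; T4→W.
Only (T2, W) has each player best-responding; Nash payoffs (6, 10).
Sequential outcome (T3, Z) differs from the Nash profile (T2, W).

no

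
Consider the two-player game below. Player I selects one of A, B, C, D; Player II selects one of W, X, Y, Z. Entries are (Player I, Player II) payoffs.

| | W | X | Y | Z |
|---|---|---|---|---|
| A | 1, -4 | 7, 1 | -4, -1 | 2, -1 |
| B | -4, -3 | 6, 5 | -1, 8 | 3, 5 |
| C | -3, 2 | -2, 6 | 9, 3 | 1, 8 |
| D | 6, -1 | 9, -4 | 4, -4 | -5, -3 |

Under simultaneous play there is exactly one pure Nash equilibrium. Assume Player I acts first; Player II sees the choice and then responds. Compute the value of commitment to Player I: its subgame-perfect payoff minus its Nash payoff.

Work backward from Player II's decision.
- A: BR = X, leader payoff 7.
- B: BR = Y, leader payoff -1.
- C: BR = Z, leader payoff 1.
- D: BR = W, leader payoff 6.
Among 7, -1, 1, 6, the best is 7 at A. Subgame-perfect outcome: (A, X) with payoffs (7, 1).
Under simultaneous play:
Player I's best replies: W→D; X→D; Y→C; Z→B.
Player II's best replies: A→X; B→Y; C→Z; D→W.
Only (D, W) has each player best-responding; Nash payoffs (6, -1).
Player I's commitment gain: 7 − 6 = 1.

1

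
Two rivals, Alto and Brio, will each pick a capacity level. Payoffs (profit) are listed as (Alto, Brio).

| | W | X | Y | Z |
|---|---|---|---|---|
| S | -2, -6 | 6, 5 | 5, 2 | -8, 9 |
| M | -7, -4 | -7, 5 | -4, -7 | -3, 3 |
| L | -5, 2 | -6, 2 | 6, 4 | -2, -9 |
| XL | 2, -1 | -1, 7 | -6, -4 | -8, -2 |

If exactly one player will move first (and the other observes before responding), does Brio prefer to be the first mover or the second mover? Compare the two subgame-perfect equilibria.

If Alto leads: Brio's best replies are S→Z, M→X, L→Y, XL→X; Alto's induced payoffs -8, -7, 6, -1; outcome (L, Y), payoffs (6, 4).
If Brio leads: Alto's best replies are W→XL, X→S, Y→L, Z→L; Brio's induced payoffs -1, 5, 4, -9; outcome (S, X), payoffs (6, 5).
Brio gets 5 moving first and 4 moving second, so Brio prefers to move first.

first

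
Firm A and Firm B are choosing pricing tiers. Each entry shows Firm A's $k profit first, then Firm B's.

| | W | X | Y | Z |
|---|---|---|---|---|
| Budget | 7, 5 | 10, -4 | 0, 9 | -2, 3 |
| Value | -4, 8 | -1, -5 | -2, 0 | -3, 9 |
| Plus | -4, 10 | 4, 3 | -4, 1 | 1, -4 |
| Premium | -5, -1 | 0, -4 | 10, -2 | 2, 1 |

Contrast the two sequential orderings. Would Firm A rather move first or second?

If Firm A leads: Firm B's best replies are Budget→Y, Value→Z, Plus→W, Premium→Z; Firm A's induced payoffs 0, -3, -4, 2; outcome (Premium, Z), payoffs (2, 1).
If Firm B leads: Firm A's best replies are W→Budget, X→Budget, Y→Premium, Z→Premium; Firm B's induced payoffs 5, -4, -2, 1; outcome (Budget, W), payoffs (7, 5).
Firm A gets 2 moving first and 7 moving second, so Firm A prefers to move second.

second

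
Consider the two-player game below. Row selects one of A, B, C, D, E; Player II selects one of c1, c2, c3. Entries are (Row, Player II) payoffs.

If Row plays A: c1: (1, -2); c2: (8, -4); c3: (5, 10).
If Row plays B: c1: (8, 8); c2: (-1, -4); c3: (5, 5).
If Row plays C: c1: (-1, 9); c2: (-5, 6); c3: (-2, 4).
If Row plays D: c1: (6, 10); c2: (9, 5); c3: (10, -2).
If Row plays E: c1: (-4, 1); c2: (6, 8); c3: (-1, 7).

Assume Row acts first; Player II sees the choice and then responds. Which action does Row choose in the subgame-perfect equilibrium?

Work backward from Player II's decision.
- A: Player II compares -2, -4, 10 and picks c3; Row would get 5.
- B: Player II compares 8, -4, 5 and picks c1; Row would get 8.
- C: Player II compares 9, 6, 4 and picks c1; Row would get -1.
- D: Player II compares 10, 5, -2 and picks c1; Row would get 6.
- E: Player II compares 1, 8, 7 and picks c2; Row would get 6.
Among 5, 8, -1, 6, 6, the best is 8 at B. Subgame-perfect outcome: (B, c1) with payoffs (8, 8).

B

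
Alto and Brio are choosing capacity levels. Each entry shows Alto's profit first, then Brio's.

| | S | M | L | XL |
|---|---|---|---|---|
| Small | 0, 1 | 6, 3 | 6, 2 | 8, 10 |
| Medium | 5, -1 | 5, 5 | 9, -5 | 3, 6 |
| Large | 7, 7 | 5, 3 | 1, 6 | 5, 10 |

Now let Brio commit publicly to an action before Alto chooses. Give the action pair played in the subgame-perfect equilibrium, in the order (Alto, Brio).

Backward induction with Brio moving first.
- S: Alto compares 0, 5, 7 and picks Large; Brio would get 7.
- M: Alto compares 6, 5, 5 and picks Small; Brio would get 3.
- L: Alto compares 6, 9, 1 and picks Medium; Brio would get -5.
- XL: Alto compares 8, 3, 5 and picks Small; Brio would get 10.
Brio's induced payoffs are 7, 3, -5, 10, so Brio commits to XL. Subgame-perfect outcome: (Small, XL) with payoffs (8, 10).

(Small, XL)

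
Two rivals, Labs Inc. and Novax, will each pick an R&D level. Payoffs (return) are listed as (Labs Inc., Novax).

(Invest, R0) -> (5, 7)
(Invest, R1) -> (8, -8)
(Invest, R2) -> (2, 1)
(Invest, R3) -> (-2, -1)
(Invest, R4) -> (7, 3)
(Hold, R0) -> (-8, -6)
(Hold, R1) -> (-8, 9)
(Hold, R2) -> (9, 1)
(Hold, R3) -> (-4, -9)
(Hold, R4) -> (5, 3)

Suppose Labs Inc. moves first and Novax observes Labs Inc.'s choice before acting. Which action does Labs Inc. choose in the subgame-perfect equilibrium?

Invest

Work backward from Novax's decision.
- Invest → Novax plays R0 (best of 7, -8, 1, -1, 3); Labs Inc. gets 5.
- Hold → Novax plays R1 (best of -6, 9, 1, -9, 3); Labs Inc. gets -8.
Labs Inc.'s induced payoffs are 5, -8, so Labs Inc. commits to Invest. Subgame-perfect outcome: (Invest, R0) with payoffs (5, 7).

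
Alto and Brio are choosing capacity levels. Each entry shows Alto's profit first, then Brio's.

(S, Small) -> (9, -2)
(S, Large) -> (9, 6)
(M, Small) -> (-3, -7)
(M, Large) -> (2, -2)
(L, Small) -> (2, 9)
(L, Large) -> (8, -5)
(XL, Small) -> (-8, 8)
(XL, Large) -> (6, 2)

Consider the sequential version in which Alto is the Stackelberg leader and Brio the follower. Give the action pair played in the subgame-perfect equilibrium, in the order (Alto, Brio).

Backward induction with Alto moving first.
- S: Brio compares -2, 6 and picks Large; Alto would get 9.
- M: Brio compares -7, -2 and picks Large; Alto would get 2.
- L: Brio compares 9, -5 and picks Small; Alto would get 2.
- XL: Brio compares 8, 2 and picks Small; Alto would get -8.
Among 9, 2, 2, -8, the best is 9 at S. Subgame-perfect outcome: (S, Large) with payoffs (9, 6).

(S, Large)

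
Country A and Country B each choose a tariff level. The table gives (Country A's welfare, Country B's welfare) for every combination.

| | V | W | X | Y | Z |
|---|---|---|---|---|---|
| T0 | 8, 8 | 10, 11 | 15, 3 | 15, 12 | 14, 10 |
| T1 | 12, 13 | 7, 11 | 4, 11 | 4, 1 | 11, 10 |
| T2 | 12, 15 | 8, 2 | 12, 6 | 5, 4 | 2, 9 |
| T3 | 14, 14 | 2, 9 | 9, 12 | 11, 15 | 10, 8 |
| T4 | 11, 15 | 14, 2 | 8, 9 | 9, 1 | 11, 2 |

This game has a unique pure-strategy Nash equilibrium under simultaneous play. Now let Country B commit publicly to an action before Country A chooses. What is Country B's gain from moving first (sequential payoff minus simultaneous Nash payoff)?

2

Country A best-responds to each possible Country B move:
- V: Country A compares 8, 12, 12, 14, 11 and picks T3; Country B would get 14.
- W: Country A compares 10, 7, 8, 2, 14 and picks T4; Country B would get 2.
- X: Country A compares 15, 4, 12, 9, 8 and picks T0; Country B would get 3.
- Y: Country A compares 15, 4, 5, 11, 9 and picks T0; Country B would get 12.
- Z: Country A compares 14, 11, 2, 10, 11 and picks T0; Country B would get 10.
Country B's induced payoffs are 14, 2, 3, 12, 10, so Country B commits to V. Subgame-perfect outcome: (T3, V) with payoffs (14, 14).
Under simultaneous play:
Country A's best replies: V→T3; W→T4; X→T0; Y→T0; Z→T0.
Country B's best replies: T0→Y; T1→V; T2→V; T3→Y; T4→V.
Only (T0, Y) has each player best-responding; Nash payoffs (15, 12).
Country B's commitment gain: 14 − 12 = 2.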